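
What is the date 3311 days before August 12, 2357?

July 19, 2348

Count 3311 days before August 12, 2357:
From July 19, 2348 to July 19, 2357: 9 years, of which 2 contain a Feb 29 — 7×365 + 2×366 = 3287 days.
July 2357: 31 − 19 = 12 days remain.
August 1–12, 2357: 12 days.
Residual: 24 days.
Total: 3311 days.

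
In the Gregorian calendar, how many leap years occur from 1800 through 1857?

14

Years divisible by 4: 1800, 1804, …, 1856 — 15 in all.
Of these, 1800 is divisible by 100 but not 400, so not leap.
Leap years: 15 − 1 = 14.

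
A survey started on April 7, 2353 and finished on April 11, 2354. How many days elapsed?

369

Day-of-year of April 7, 2353: 97.
Day-of-year of April 11, 2354: 101.
2353 has 365 days, so 365 − 97 = 268 days remain in 2353.
Total: 268 + 101 = 369 days.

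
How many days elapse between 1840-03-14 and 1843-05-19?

March 14, 1840 → March 14, 1841: 365 days.
March 14, 1841 → March 14, 1842: 365 days.
March 14, 1842 → March 14, 1843: 365 days.
March 1843: 31 − 14 = 17 days remain.
Then April (30): 30 days.
May 1–19, 1843: 19 days.
Residual: 66 days.
Total: 1161 days.

1161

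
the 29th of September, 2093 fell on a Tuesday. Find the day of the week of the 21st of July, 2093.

Tuesday

Count forward from the earlier date (July 21, 2093) to the later (September 29, 2093):
July 2093: 31 − 21 = 10 days remain.
Then August (31): 31 days.
September 1–29, 2093: 29 days.
Total: 10 + 31 + 29 = 70 days.
70 is a multiple of 7, so the 21st of July, 2093 falls on the same weekday: Tuesday.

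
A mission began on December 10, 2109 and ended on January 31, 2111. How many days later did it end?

Day-of-year of December 10, 2109: 344.
Day-of-year of January 31, 2111: 31.
2109 has 365 days, so 365 − 344 = 21 days remain in 2109.
Full years: 2110: 365. Sum = 365.
Total: 21 + 365 + 31 = 417 days.

417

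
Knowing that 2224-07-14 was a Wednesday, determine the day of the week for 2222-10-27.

Count forward from the earlier date (October 27, 2222) to the later (July 14, 2224):
October 27, 2222 → October 27, 2223: 365 days.
October 2223: 31 − 27 = 4 days remain.
Then November (30), December (31), January (31), February 2224 (29), March (31), April (30), May (31), June (30): 30 + 31 + 31 + 29 + 31 + 30 + 31 + 30 = 243 days.
July 1–14, 2224: 14 days.
Residual: 261 days.
Total: 626 days.
626 mod 7 = 3, so 3 days before Wednesday is Sunday.

Sunday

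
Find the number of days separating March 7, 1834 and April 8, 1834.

32

March 1834: 31 − 7 = 24 days remain.
April 1–8, 1834: 8 days.
Total: 24 + 8 = 32 days.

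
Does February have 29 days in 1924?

Yes

1924 is a leap year.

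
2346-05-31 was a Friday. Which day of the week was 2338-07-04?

Count forward from the earlier date (July 4, 2338) to the later (May 31, 2346):
Day-of-year of July 4, 2338: 185.
Day-of-year of May 31, 2346: 151.
2338 has 365 days, so 365 − 185 = 180 days remain in 2338.
Full years 2339–2345: 5 common + 2 leap = 5×365 + 2×366 = 2557 days.
Total: 180 + 2557 + 151 = 2888 days.
2888 mod 7 = 4, so 4 days before Friday is Monday.

Monday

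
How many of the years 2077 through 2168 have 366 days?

22

Years divisible by 4: 2080, 2084, …, 2168 — 23 in all.
Of these, 2100 is divisible by 100 but not 400, so not leap.
Leap years: 23 − 1 = 22.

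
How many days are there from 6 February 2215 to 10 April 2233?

6638

Day-of-year of February 6, 2215: 37.
Day-of-year of April 10, 2233: 100.
2215 has 365 days, so 365 − 37 = 328 days remain in 2215.
Full years 2216–2232: 12 common + 5 leap = 12×365 + 5×366 = 6210 days.
Total: 328 + 6210 + 100 = 6638 days.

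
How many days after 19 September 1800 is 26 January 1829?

From September 19, 1800 to September 19, 1828: 28 years, of which 7 contain a Feb 29 — 21×365 + 7×366 = 10227 days.
September 1828: 30 − 19 = 11 days remain.
Then October (31), November (30), December (31): 31 + 30 + 31 = 92 days.
January 1–26, 1829: 26 days.
Residual: 129 days.
Total: 10356 days.

10356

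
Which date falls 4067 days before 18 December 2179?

29 October 2168

Count 4067 days before December 18, 2179:
From October 29, 2168 to October 29, 2179: 11 years, of which 2 contain a Feb 29 — 9×365 + 2×366 = 4017 days.
October 2179: 31 − 29 = 2 days remain.
Then November (30): 30 days.
December 1–18, 2179: 18 days.
Residual: 50 days.
Total: 4067 days.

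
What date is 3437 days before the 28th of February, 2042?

the 1st of October, 2032

Count 3437 days before February 28, 2042:
From October 1, 2032 to October 1, 2041: 9 years, of which 2 contain a Feb 29 — 7×365 + 2×366 = 3287 days.
October 2041: 31 − 1 = 30 days remain.
Then November (30), December (31), January (31): 30 + 31 + 31 = 92 days.
February 1–28, 2042: 28 days (2042 is not a leap year).
Residual: 150 days.
Total: 3437 days.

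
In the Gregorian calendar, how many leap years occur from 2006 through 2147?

34

Years divisible by 4: 2008, 2012, …, 2144 — 35 in all.
Of these, 2100 is divisible by 100 but not 400, so not leap.
Leap years: 35 − 1 = 34.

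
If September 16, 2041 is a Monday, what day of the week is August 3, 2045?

Day-of-year of September 16, 2041: 259.
Day-of-year of August 3, 2045: 215.
2041 has 365 days, so 365 − 259 = 106 days remain in 2041.
Full years: 2042: 365; 2043: 365; 2044: 366. Sum = 1096.
Total: 106 + 1096 + 215 = 1417 days.
1417 mod 7 = 3, so 3 days after Monday is Thursday.

Thursday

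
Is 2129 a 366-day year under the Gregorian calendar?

No

2129 is not a leap year.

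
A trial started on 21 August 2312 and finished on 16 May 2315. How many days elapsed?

998

August 21, 2312 → August 21, 2313: 365 days.
August 21, 2313 → August 21, 2314: 365 days.
August 2314: 31 − 21 = 10 days remain.
Then September (30), October (31), November (30), December (31), January (31), February 2315 (28), March (31), April (30): 30 + 31 + 30 + 31 + 31 + 28 + 31 + 30 = 242 days.
May 1–16, 2315: 16 days.
Residual: 268 days.
Total: 998 days.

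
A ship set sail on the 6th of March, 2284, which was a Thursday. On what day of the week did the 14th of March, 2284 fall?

Within March 2284: 14 − 6 = 8 days.
8 mod 7 = 1, so 1 day after Thursday is Friday.

Friday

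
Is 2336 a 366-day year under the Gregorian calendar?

Yes

2336 is a leap year.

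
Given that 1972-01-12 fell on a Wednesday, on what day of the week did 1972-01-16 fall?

Within January 1972: 16 − 12 = 4 days.
4 mod 7 = 4, so 4 days after Wednesday is Sunday.

Sunday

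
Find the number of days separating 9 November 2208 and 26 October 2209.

November 2208: 30 − 9 = 21 days remain.
Then 10 full months totalling 304 days.
October 1–26, 2209: 26 days.
Total: 21 + 304 + 26 = 351 days.

351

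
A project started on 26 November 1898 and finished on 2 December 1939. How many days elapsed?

Day-of-year of November 26, 1898: 330.
Day-of-year of December 2, 1939: 336.
1898 has 365 days, so 365 − 330 = 35 days remain in 1898.
Full years 1899–1938: 31 common + 9 leap = 31×365 + 9×366 = 14609 days.
Total: 35 + 14609 + 336 = 14980 days.

14980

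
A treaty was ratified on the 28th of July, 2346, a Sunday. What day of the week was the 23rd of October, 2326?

Count forward from the earlier date (October 23, 2326) to the later (July 28, 2346):
Day-of-year of October 23, 2326: 296.
Day-of-year of July 28, 2346: 209.
2326 has 365 days, so 365 − 296 = 69 days remain in 2326.
Full years 2327–2345: 14 common + 5 leap = 14×365 + 5×366 = 6940 days.
Total: 69 + 6940 + 209 = 7218 days.
7218 mod 7 = 1, so 1 day before Sunday is Saturday.

Saturday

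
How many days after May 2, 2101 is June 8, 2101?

May 2101: 31 − 2 = 29 days remain.
June 1–8, 2101: 8 days.
Total: 29 + 8 = 37 days.

37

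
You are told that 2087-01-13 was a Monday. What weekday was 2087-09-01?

January 2087: 31 − 13 = 18 days remain.
Then February 2087 (28), March (31), April (30), May (31), June (30), July (31), August (31): 28 + 31 + 30 + 31 + 30 + 31 + 31 = 212 days.
September 1, 2087: 1 day.
Total: 18 + 212 + 1 = 231 days.
231 is a multiple of 7, so 2087-09-01 falls on the same weekday: Monday.

Monday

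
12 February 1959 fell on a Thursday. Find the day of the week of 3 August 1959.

February 1959: 28 − 12 = 16 days remain (1959 is not a leap year, so February has 28 days).
Then March (31), April (30), May (31), June (30), July (31): 31 + 30 + 31 + 30 + 31 = 153 days.
August 1–3, 1959: 3 days.
Total: 16 + 153 + 3 = 172 days.
172 mod 7 = 4, so 4 days after Thursday is Monday.

Monday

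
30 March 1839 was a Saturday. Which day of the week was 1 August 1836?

Monday

Count forward from the earlier date (August 1, 1836) to the later (March 30, 1839):
Day-of-year of August 1, 1836: 214.
Day-of-year of March 30, 1839: 89.
1836 has 366 days, so 366 − 214 = 152 days remain in 1836.
Full years: 1837: 365; 1838: 365. Sum = 730.
Total: 152 + 730 + 89 = 971 days.
971 mod 7 = 5, so 5 days before Saturday is Monday.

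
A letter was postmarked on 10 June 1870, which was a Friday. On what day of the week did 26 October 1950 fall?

Thursday

Day-of-year of June 10, 1870: 161.
Day-of-year of October 26, 1950: 299.
1870 has 365 days, so 365 − 161 = 204 days remain in 1870.
Full years 1871–1949: 60 common + 19 leap = 60×365 + 19×366 = 28854 days.
Total: 204 + 28854 + 299 = 29357 days.
29357 mod 7 = 6, so 6 days after Friday is Thursday.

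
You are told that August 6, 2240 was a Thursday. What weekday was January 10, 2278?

From August 6, 2240 to August 6, 2277: 37 years, of which 9 contain a Feb 29 — 28×365 + 9×366 = 13514 days.
August 2277: 31 − 6 = 25 days remain.
Then September (30), October (31), November (30), December (31): 30 + 31 + 30 + 31 = 122 days.
January 1–10, 2278: 10 days.
Residual: 157 days.
Total: 13671 days.
13671 is a multiple of 7, so January 10, 2278 falls on the same weekday: Thursday.

Thursday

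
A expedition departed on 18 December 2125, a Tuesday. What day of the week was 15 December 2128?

Wednesday

December 18, 2125 → December 18, 2126: 365 days.
December 18, 2126 → December 18, 2127: 365 days.
December 2127: 31 − 18 = 13 days remain.
Then 11 full months totalling 335 days.
December 1–15, 2128: 15 days.
Residual: 363 days.
Total: 1093 days.
1093 mod 7 = 1, so 1 day after Tuesday is Wednesday.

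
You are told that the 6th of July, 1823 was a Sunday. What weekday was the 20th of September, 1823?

Saturday

July 1823: 31 − 6 = 25 days remain.
Then August (31): 31 days.
September 1–20, 1823: 20 days.
Total: 25 + 31 + 20 = 76 days.
76 mod 7 = 6, so 6 days after Sunday is Saturday.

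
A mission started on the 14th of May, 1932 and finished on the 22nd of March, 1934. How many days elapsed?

677

May 14, 1932 → May 14, 1933: 365 days.
May 1933: 31 − 14 = 17 days remain.
Then 9 full months totalling 273 days.
March 1–22, 1934: 22 days.
Residual: 312 days.
Total: 677 days.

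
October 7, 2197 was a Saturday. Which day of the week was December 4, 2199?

Wednesday

October 2197: 31 − 7 = 24 days remain.
Then 25 full months totalling 760 days.
December 1–4, 2199: 4 days.
Total: 24 + 760 + 4 = 788 days.
788 mod 7 = 4, so 4 days after Saturday is Wednesday.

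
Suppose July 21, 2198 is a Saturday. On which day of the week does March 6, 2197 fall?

Count forward from the earlier date (March 6, 2197) to the later (July 21, 2198):
Day-of-year of March 6, 2197: 65.
Day-of-year of July 21, 2198: 202.
2197 has 365 days, so 365 − 65 = 300 days remain in 2197.
Total: 300 + 202 = 502 days.
502 mod 7 = 5, so 5 days before Saturday is Monday.

Monday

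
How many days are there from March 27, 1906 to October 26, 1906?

213

March 1906: 31 − 27 = 4 days remain.
Then April (30), May (31), June (30), July (31), August (31), September (30): 30 + 31 + 30 + 31 + 31 + 30 = 183 days.
October 1–26, 1906: 26 days.
Total: 4 + 183 + 26 = 213 days.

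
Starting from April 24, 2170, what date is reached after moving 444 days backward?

February 4, 2169

Count 444 days before April 24, 2170:
February 4, 2169 → February 4, 2170: 365 days.
February 2170: 28 − 4 = 24 days remain (2170 is not a leap year, so February has 28 days).
Then March (31): 31 days.
April 1–24, 2170: 24 days.
Residual: 79 days.
Total: 444 days.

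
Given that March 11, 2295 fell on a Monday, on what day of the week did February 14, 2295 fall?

Thursday

Count forward from the earlier date (February 14, 2295) to the later (March 11, 2295):
February 2295: 28 − 14 = 14 days remain (2295 is not a leap year, so February has 28 days).
March 1–11, 2295: 11 days.
Total: 14 + 11 = 25 days.
25 mod 7 = 4, so 4 days before Monday is Thursday.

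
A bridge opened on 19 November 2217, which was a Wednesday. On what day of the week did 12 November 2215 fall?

Count forward from the earlier date (November 12, 2215) to the later (November 19, 2217):
Day-of-year of November 12, 2215: 316.
Day-of-year of November 19, 2217: 323.
2215 has 365 days, so 365 − 316 = 49 days remain in 2215.
Full years: 2216: 366. Sum = 366.
Total: 49 + 366 + 323 = 738 days.
738 mod 7 = 3, so 3 days before Wednesday is Sunday.

Sunday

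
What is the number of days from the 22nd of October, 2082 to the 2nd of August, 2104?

Day-of-year of October 22, 2082: 295.
Day-of-year of August 2, 2104: 215.
2082 has 365 days, so 365 − 295 = 70 days remain in 2082.
Full years 2083–2103: 17 common + 4 leap = 17×365 + 4×366 = 7669 days.
Total: 70 + 7669 + 215 = 7954 days.

7954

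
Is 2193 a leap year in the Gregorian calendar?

2193 is not a leap year.

No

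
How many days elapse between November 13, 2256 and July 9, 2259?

November 13, 2256 → November 13, 2257: 365 days.
November 13, 2257 → November 13, 2258: 365 days.
November 2258: 30 − 13 = 17 days remain.
Then December (31), January (31), February 2259 (28), March (31), April (30), May (31), June (30): 31 + 31 + 28 + 31 + 30 + 31 + 30 = 212 days.
July 1–9, 2259: 9 days.
Residual: 238 days.
Total: 968 days.

968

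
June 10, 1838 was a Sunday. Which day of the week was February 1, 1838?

Count forward from the earlier date (February 1, 1838) to the later (June 10, 1838):
February 1838: 28 − 1 = 27 days remain (1838 is not a leap year, so February has 28 days).
Then March (31), April (30), May (31): 31 + 30 + 31 = 92 days.
June 1–10, 1838: 10 days.
Total: 27 + 92 + 10 = 129 days.
129 mod 7 = 3, so 3 days before Sunday is Thursday.

Thursday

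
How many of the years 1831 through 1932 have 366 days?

Years divisible by 4: 1832, 1836, …, 1932 — 26 in all.
Of these, 1900 is divisible by 100 but not 400, so not leap.
Leap years: 26 − 1 = 25.

25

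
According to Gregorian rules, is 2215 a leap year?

No

2215 is not a leap year.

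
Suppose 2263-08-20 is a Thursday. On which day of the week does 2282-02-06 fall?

Monday

From August 20, 2263 to August 20, 2281: 18 years, of which 5 contain a Feb 29 — 13×365 + 5×366 = 6575 days.
August 2281: 31 − 20 = 11 days remain.
Then September (30), October (31), November (30), December (31), January (31): 30 + 31 + 30 + 31 + 31 = 153 days.
February 1–6, 2282: 6 days (2282 is not a leap year).
Residual: 170 days.
Total: 6745 days.
6745 mod 7 = 4, so 4 days after Thursday is Monday.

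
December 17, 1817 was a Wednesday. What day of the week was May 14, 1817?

Count forward from the earlier date (May 14, 1817) to the later (December 17, 1817):
May 1817: 31 − 14 = 17 days remain.
Then June (30), July (31), August (31), September (30), October (31), November (30): 30 + 31 + 31 + 30 + 31 + 30 = 183 days.
December 1–17, 1817: 17 days.
Total: 17 + 183 + 17 = 217 days.
217 is a multiple of 7, so May 14, 1817 falls on the same weekday: Wednesday.

Wednesday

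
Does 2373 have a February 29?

2373 is not a leap year.

No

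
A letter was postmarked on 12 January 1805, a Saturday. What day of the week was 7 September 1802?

Count forward from the earlier date (September 7, 1802) to the later (January 12, 1805):
September 7, 1802 → September 7, 1803: 365 days.
September 7, 1803 → September 7, 1804: 366 days (1804 is a leap year).
September 1804: 30 − 7 = 23 days remain.
Then October (31), November (30), December (31): 31 + 30 + 31 = 92 days.
January 1–12, 1805: 12 days.
Residual: 127 days.
Total: 858 days.
858 mod 7 = 4, so 4 days before Saturday is Tuesday.

Tuesday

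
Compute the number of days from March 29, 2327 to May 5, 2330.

1133

Day-of-year of March 29, 2327: 88.
Day-of-year of May 5, 2330: 125.
2327 has 365 days, so 365 − 88 = 277 days remain in 2327.
Full years: 2328: 366; 2329: 365. Sum = 731.
Total: 277 + 731 + 125 = 1133 days.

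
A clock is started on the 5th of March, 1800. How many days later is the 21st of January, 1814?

5070

From March 5, 1800 to March 5, 1813: 13 years, of which 3 contain a Feb 29 — 10×365 + 3×366 = 4748 days.
March 1813: 31 − 5 = 26 days remain.
Then 9 full months totalling 275 days.
January 1–21, 1814: 21 days.
Residual: 322 days.
Total: 5070 days.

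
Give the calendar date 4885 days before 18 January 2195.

3 September 2181

Count 4885 days before January 18, 2195:
From September 3, 2181 to September 3, 2194: 13 years, of which 3 contain a Feb 29 — 10×365 + 3×366 = 4748 days.
September 2194: 30 − 3 = 27 days remain.
Then October (31), November (30), December (31): 31 + 30 + 31 = 92 days.
January 1–18, 2195: 18 days.
Residual: 137 days.
Total: 4885 days.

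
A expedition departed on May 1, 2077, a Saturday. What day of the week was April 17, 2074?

Count forward from the earlier date (April 17, 2074) to the later (May 1, 2077):
Day-of-year of April 17, 2074: 107.
Day-of-year of May 1, 2077: 121.
2074 has 365 days, so 365 − 107 = 258 days remain in 2074.
Full years: 2075: 365; 2076: 366. Sum = 731.
Total: 258 + 731 + 121 = 1110 days.
1110 mod 7 = 4, so 4 days before Saturday is Tuesday.

Tuesday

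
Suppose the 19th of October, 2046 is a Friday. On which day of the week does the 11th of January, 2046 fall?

Count forward from the earlier date (January 11, 2046) to the later (October 19, 2046):
January 2046: 31 − 11 = 20 days remain.
Then February 2046 (28), March (31), April (30), May (31), June (30), July (31), August (31), September (30): 28 + 31 + 30 + 31 + 30 + 31 + 31 + 30 = 242 days.
October 1–19, 2046: 19 days.
Total: 20 + 242 + 19 = 281 days.
281 mod 7 = 1, so 1 day before Friday is Thursday.

Thursday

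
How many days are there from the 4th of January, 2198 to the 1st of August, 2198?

January 2198: 31 − 4 = 27 days remain.
Then February 2198 (28), March (31), April (30), May (31), June (30), July (31): 28 + 31 + 30 + 31 + 30 + 31 = 181 days.
August 1, 2198: 1 day.
Total: 27 + 181 + 1 = 209 days.

209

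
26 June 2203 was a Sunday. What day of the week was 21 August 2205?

June 26, 2203 → June 26, 2204: 366 days (2204 is a leap year).
June 26, 2204 → June 26, 2205: 365 days.
June 2205: 30 − 26 = 4 days remain.
Then July (31): 31 days.
August 1–21, 2205: 21 days.
Residual: 56 days.
Total: 787 days.
787 mod 7 = 3, so 3 days after Sunday is Wednesday.

Wednesday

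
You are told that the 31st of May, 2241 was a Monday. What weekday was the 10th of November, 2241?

May 2241: 31 − 31 = 0 days remain.
Then June (30), July (31), August (31), September (30), October (31): 30 + 31 + 31 + 30 + 31 = 153 days.
November 1–10, 2241: 10 days.
Total: 0 + 153 + 10 = 163 days.
163 mod 7 = 2, so 2 days after Monday is Wednesday.

Wednesday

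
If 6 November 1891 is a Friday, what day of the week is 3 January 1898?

Day-of-year of November 6, 1891: 310.
Day-of-year of January 3, 1898: 3.
1891 has 365 days, so 365 − 310 = 55 days remain in 1891.
Full years: 1892: 366; 1893: 365; 1894: 365; 1895: 365; 1896: 366; 1897: 365. Sum = 2192.
Total: 55 + 2192 + 3 = 2250 days.
2250 mod 7 = 3, so 3 days after Friday is Monday.

Monday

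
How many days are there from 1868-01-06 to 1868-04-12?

January 1868: 31 − 6 = 25 days remain.
Then February 1868 (29), March (31): 29 + 31 = 60 days.
April 1–12, 1868: 12 days.
Total: 25 + 60 + 12 = 97 days.

97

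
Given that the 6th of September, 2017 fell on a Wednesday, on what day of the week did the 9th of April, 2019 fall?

Day-of-year of September 6, 2017: 249.
Day-of-year of April 9, 2019: 99.
2017 has 365 days, so 365 − 249 = 116 days remain in 2017.
Full years: 2018: 365. Sum = 365.
Total: 116 + 365 + 99 = 580 days.
580 mod 7 = 6, so 6 days after Wednesday is Tuesday.

Tuesday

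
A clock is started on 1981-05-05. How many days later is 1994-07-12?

From May 5, 1981 to May 5, 1994: 13 years, of which 3 contain a Feb 29 — 10×365 + 3×366 = 4748 days.
May 1994: 31 − 5 = 26 days remain.
Then June (30): 30 days.
July 1–12, 1994: 12 days.
Residual: 68 days.
Total: 4816 days.

4816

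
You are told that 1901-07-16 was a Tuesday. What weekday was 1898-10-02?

Sunday

Count forward from the earlier date (October 2, 1898) to the later (July 16, 1901):
October 2, 1898 → October 2, 1899: 365 days.
October 2, 1899 → October 2, 1900: 365 days (1900 is not a leap year (divisible by 100 but not 400)).
October 1900: 31 − 2 = 29 days remain.
Then November (30), December (31), January (31), February 1901 (28), March (31), April (30), May (31), June (30): 30 + 31 + 31 + 28 + 31 + 30 + 31 + 30 = 242 days.
July 1–16, 1901: 16 days.
Residual: 287 days.
Total: 1017 days.
1017 mod 7 = 2, so 2 days before Tuesday is Sunday.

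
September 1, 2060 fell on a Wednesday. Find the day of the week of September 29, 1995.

Friday

Count forward from the earlier date (September 29, 1995) to the later (September 1, 2060):
From September 29, 1995 to September 29, 2059: 64 years, of which 16 contain a Feb 29 — 48×365 + 16×366 = 23376 days.
(2000 is a leap year (divisible by 400).)
September 2059: 30 − 29 = 1 day remains.
Then 11 full months totalling 336 days.
September 1, 2060: 1 day.
Residual: 338 days.
Total: 23714 days.
23714 mod 7 = 5, so 5 days before Wednesday is Friday.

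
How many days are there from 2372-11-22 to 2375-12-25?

Day-of-year of November 22, 2372: 327.
Day-of-year of December 25, 2375: 359.
2372 has 366 days, so 366 − 327 = 39 days remain in 2372.
Full years: 2373: 365; 2374: 365. Sum = 730.
Total: 39 + 730 + 359 = 1128 days.

1128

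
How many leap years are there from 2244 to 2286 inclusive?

Years divisible by 4 in [2244, 2286]: 2244, 2248, 2252, 2256, 2260, 2264, 2268, 2272, 2276, 2280, 2284.
No century exceptions apply. Count: 11.

11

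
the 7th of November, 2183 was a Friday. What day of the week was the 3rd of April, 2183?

Thursday

Count forward from the earlier date (April 3, 2183) to the later (November 7, 2183):
April 2183: 30 − 3 = 27 days remain.
Then May (31), June (30), July (31), August (31), September (30), October (31): 31 + 30 + 31 + 31 + 30 + 31 = 184 days.
November 1–7, 2183: 7 days.
Total: 27 + 184 + 7 = 218 days.
218 mod 7 = 1, so 1 day before Friday is Thursday.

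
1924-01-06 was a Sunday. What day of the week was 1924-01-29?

Within January 1924: 29 − 6 = 23 days.
23 mod 7 = 2, so 2 days after Sunday is Tuesday.

Tuesday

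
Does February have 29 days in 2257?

No

2257 is not a leap year.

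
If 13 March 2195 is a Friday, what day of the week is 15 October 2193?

Tuesday

Count forward from the earlier date (October 15, 2193) to the later (March 13, 2195):
Day-of-year of October 15, 2193: 288.
Day-of-year of March 13, 2195: 72.
2193 has 365 days, so 365 − 288 = 77 days remain in 2193.
Full years: 2194: 365. Sum = 365.
Total: 77 + 365 + 72 = 514 days.
514 mod 7 = 3, so 3 days before Friday is Tuesday.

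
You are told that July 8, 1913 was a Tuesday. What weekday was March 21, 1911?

Count forward from the earlier date (March 21, 1911) to the later (July 8, 1913):
March 21, 1911 → March 21, 1912: 366 days (1912 is a leap year).
March 21, 1912 → March 21, 1913: 365 days.
March 1913: 31 − 21 = 10 days remain.
Then April (30), May (31), June (30): 30 + 31 + 30 = 91 days.
July 1–8, 1913: 8 days.
Residual: 109 days.
Total: 840 days.
840 is a multiple of 7, so March 21, 1911 falls on the same weekday: Tuesday.

Tuesday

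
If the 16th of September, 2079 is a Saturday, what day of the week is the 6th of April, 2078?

Wednesday

Count forward from the earlier date (April 6, 2078) to the later (September 16, 2079):
April 6, 2078 → April 6, 2079: 365 days.
April 2079: 30 − 6 = 24 days remain.
Then May (31), June (30), July (31), August (31): 31 + 30 + 31 + 31 = 123 days.
September 1–16, 2079: 16 days.
Residual: 163 days.
Total: 528 days.
528 mod 7 = 3, so 3 days before Saturday is Wednesday.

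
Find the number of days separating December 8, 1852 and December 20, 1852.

12

Within December 1852: 20 − 8 = 12 days.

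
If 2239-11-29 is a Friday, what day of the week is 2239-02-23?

Count forward from the earlier date (February 23, 2239) to the later (November 29, 2239):
February 2239: 28 − 23 = 5 days remain (2239 is not a leap year, so February has 28 days).
Then March (31), April (30), May (31), June (30), July (31), August (31), September (30), October (31): 31 + 30 + 31 + 30 + 31 + 31 + 30 + 31 = 245 days.
November 1–29, 2239: 29 days.
Total: 5 + 245 + 29 = 279 days.
279 mod 7 = 6, so 6 days before Friday is Saturday.

Saturday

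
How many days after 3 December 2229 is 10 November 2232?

Day-of-year of December 3, 2229: 337.
Day-of-year of November 10, 2232: 315.
2229 has 365 days, so 365 − 337 = 28 days remain in 2229.
Full years: 2230: 365; 2231: 365. Sum = 730.
Total: 28 + 730 + 315 = 1073 days.

1073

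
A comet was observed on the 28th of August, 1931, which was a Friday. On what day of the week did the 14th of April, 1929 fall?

Count forward from the earlier date (April 14, 1929) to the later (August 28, 1931):
Day-of-year of April 14, 1929: 104.
Day-of-year of August 28, 1931: 240.
1929 has 365 days, so 365 − 104 = 261 days remain in 1929.
Full years: 1930: 365. Sum = 365.
Total: 261 + 365 + 240 = 866 days.
866 mod 7 = 5, so 5 days before Friday is Sunday.

Sunday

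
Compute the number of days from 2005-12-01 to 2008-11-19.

Day-of-year of December 1, 2005: 335.
Day-of-year of November 19, 2008: 324.
2005 has 365 days, so 365 − 335 = 30 days remain in 2005.
Full years: 2006: 365; 2007: 365. Sum = 730.
Total: 30 + 730 + 324 = 1084 days.

1084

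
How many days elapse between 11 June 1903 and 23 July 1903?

June 1903: 30 − 11 = 19 days remain.
July 1–23, 1903: 23 days.
Total: 19 + 23 = 42 days.

42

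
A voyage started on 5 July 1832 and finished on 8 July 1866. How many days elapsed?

Day-of-year of July 5, 1832: 187.
Day-of-year of July 8, 1866: 189.
1832 has 366 days, so 366 − 187 = 179 days remain in 1832.
Full years 1833–1865: 25 common + 8 leap = 25×365 + 8×366 = 12053 days.
Total: 179 + 12053 + 189 = 12421 days.

12421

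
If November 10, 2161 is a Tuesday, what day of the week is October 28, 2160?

Count forward from the earlier date (October 28, 2160) to the later (November 10, 2161):
Day-of-year of October 28, 2160: 302.
Day-of-year of November 10, 2161: 314.
2160 has 366 days, so 366 − 302 = 64 days remain in 2160.
Total: 64 + 314 = 378 days.
378 is a multiple of 7, so October 28, 2160 falls on the same weekday: Tuesday.

Tuesday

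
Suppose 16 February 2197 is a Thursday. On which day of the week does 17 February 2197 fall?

Within February 2197: 17 − 16 = 1 day.
1 mod 7 = 1, so 1 day after Thursday is Friday.

Friday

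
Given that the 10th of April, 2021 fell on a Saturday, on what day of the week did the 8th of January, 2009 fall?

Thursday

Count forward from the earlier date (January 8, 2009) to the later (April 10, 2021):
From January 8, 2009 to January 8, 2021: 12 years, of which 3 contain a Feb 29 — 9×365 + 3×366 = 4383 days.
January 2021: 31 − 8 = 23 days remain.
Then February 2021 (28), March (31): 28 + 31 = 59 days.
April 1–10, 2021: 10 days.
Residual: 92 days.
Total: 4475 days.
4475 mod 7 = 2, so 2 days before Saturday is Thursday.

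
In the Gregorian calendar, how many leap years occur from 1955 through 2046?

Years divisible by 4: 1956, 1960, …, 2044 — 23 in all.
2000 is divisible by 400, so still leap.
No century exceptions apply. Count: 23.

23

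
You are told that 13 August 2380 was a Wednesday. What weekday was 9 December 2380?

August 2380: 31 − 13 = 18 days remain.
Then September (30), October (31), November (30): 30 + 31 + 30 = 91 days.
December 1–9, 2380: 9 days.
Total: 18 + 91 + 9 = 118 days.
118 mod 7 = 6, so 6 days after Wednesday is Tuesday.

Tuesday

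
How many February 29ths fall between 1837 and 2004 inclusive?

41

Years divisible by 4: 1840, 1844, …, 2004 — 42 in all.
Of these, 1900 is divisible by 100 but not 400, so not leap.
2000 is divisible by 400, so still leap.
Leap years: 42 − 1 = 41.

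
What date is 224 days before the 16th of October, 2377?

the 6th of March, 2377

Count 224 days before October 16, 2377:
March 2377: 31 − 6 = 25 days remain.
Then April (30), May (31), June (30), July (31), August (31), September (30): 30 + 31 + 30 + 31 + 31 + 30 = 183 days.
October 1–16, 2377: 16 days.
Total: 25 + 183 + 16 = 224 days.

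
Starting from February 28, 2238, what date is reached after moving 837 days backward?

November 14, 2235

Count 837 days before February 28, 2238:
Day-of-year of November 14, 2235: 318.
Day-of-year of February 28, 2238: 59.
2235 has 365 days, so 365 − 318 = 47 days remain in 2235.
Full years: 2236: 366; 2237: 365. Sum = 731.
Total: 47 + 731 + 59 = 837 days.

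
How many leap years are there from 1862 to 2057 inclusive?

48

Years divisible by 4: 1864, 1868, …, 2056 — 49 in all.
Of these, 1900 is divisible by 100 but not 400, so not leap.
2000 is divisible by 400, so still leap.
Leap years: 49 − 1 = 48.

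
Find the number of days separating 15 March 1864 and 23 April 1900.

From March 15, 1864 to March 15, 1900: 36 years, of which 8 contain a Feb 29 — 28×365 + 8×366 = 13148 days.
(1900 is not a leap year (divisible by 100 but not 400).)
March 1900: 31 − 15 = 16 days remain.
April 1–23, 1900: 23 days.
Residual: 39 days.
Total: 13187 days.

13187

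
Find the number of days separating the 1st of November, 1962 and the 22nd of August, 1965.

1025

Day-of-year of November 1, 1962: 305.
Day-of-year of August 22, 1965: 234.
1962 has 365 days, so 365 − 305 = 60 days remain in 1962.
Full years: 1963: 365; 1964: 366. Sum = 731.
Total: 60 + 731 + 234 = 1025 days.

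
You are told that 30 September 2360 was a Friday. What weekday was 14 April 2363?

September 30, 2360 → September 30, 2361: 365 days.
September 30, 2361 → September 30, 2362: 365 days.
September 2362: 30 − 30 = 0 days remain.
Then October (31), November (30), December (31), January (31), February 2363 (28), March (31): 31 + 30 + 31 + 31 + 28 + 31 = 182 days.
April 1–14, 2363: 14 days.
Residual: 196 days.
Total: 926 days.
926 mod 7 = 2, so 2 days after Friday is Sunday.

Sunday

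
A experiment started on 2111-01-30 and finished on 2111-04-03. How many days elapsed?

January 2111: 31 − 30 = 1 day remains.
Then February 2111 (28), March (31): 28 + 31 = 59 days.
April 1–3, 2111: 3 days.
Total: 1 + 59 + 3 = 63 days.

63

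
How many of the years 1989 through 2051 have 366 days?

15

Years divisible by 4: 1992, 1996, …, 2048 — 15 in all.
2000 is divisible by 400, so still leap.
No century exceptions apply. Count: 15.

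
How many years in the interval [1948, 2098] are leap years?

38

Years divisible by 4: 1948, 1952, …, 2096 — 38 in all.
2000 is divisible by 400, so still leap.
No century exceptions apply. Count: 38.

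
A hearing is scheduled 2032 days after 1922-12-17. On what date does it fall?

1928-07-10

Count 2032 days after December 17, 1922:
Day-of-year of December 17, 1922: 351.
Day-of-year of July 10, 1928: 192.
1922 has 365 days, so 365 − 351 = 14 days remain in 1922.
Full years: 1923: 365; 1924: 366; 1925: 365; 1926: 365; 1927: 365. Sum = 1826.
Total: 14 + 1826 + 192 = 2032 days.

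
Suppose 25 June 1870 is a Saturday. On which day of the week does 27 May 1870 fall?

Friday

Count forward from the earlier date (May 27, 1870) to the later (June 25, 1870):
May 1870: 31 − 27 = 4 days remain.
June 1–25, 1870: 25 days.
Total: 4 + 25 = 29 days.
29 mod 7 = 1, so 1 day before Saturday is Friday.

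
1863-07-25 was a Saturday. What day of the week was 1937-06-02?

Day-of-year of July 25, 1863: 206.
Day-of-year of June 2, 1937: 153.
1863 has 365 days, so 365 − 206 = 159 days remain in 1863.
Full years 1864–1936: 55 common + 18 leap = 55×365 + 18×366 = 26663 days.
Total: 159 + 26663 + 153 = 26975 days.
26975 mod 7 = 4, so 4 days after Saturday is Wednesday.

Wednesday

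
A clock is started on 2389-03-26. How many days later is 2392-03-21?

March 26, 2389 → March 26, 2390: 365 days.
March 26, 2390 → March 26, 2391: 365 days.
March 2391: 31 − 26 = 5 days remain.
Then 11 full months totalling 335 days.
March 1–21, 2392: 21 days.
Residual: 361 days.
Total: 1091 days.

1091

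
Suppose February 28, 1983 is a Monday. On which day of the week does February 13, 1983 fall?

Sunday

Count forward from the earlier date (February 13, 1983) to the later (February 28, 1983):
Within February 1983: 28 − 13 = 15 days.
15 mod 7 = 1, so 1 day before Monday is Sunday.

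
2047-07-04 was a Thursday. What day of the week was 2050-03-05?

Day-of-year of July 4, 2047: 185.
Day-of-year of March 5, 2050: 64.
2047 has 365 days, so 365 − 185 = 180 days remain in 2047.
Full years: 2048: 366; 2049: 365. Sum = 731.
Total: 180 + 731 + 64 = 975 days.
975 mod 7 = 2, so 2 days after Thursday is Saturday.

Saturday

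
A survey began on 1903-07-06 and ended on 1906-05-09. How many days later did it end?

Day-of-year of July 6, 1903: 187.
Day-of-year of May 9, 1906: 129.
1903 has 365 days, so 365 − 187 = 178 days remain in 1903.
Full years: 1904: 366; 1905: 365. Sum = 731.
Total: 178 + 731 + 129 = 1038 days.

1038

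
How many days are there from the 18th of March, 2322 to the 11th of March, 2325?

March 18, 2322 → March 18, 2323: 365 days.
March 18, 2323 → March 18, 2324: 366 days (2324 is a leap year).
March 2324: 31 − 18 = 13 days remain.
Then 11 full months totalling 334 days.
March 1–11, 2325: 11 days.
Residual: 358 days.
Total: 1089 days.

1089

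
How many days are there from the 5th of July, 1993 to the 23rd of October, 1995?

840

July 5, 1993 → July 5, 1994: 365 days.
July 5, 1994 → July 5, 1995: 365 days.
July 1995: 31 − 5 = 26 days remain.
Then August (31), September (30): 31 + 30 = 61 days.
October 1–23, 1995: 23 days.
Residual: 110 days.
Total: 840 days.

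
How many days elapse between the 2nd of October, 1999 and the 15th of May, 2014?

Day-of-year of October 2, 1999: 275.
Day-of-year of May 15, 2014: 135.
1999 has 365 days, so 365 − 275 = 90 days remain in 1999.
Full years 2000–2013: 10 common + 4 leap = 10×365 + 4×366 = 5114 days.
Total: 90 + 5114 + 135 = 5339 days.

5339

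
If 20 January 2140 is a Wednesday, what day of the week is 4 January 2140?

Monday

Count forward from the earlier date (January 4, 2140) to the later (January 20, 2140):
Within January 2140: 20 − 4 = 16 days.
16 mod 7 = 2, so 2 days before Wednesday is Monday.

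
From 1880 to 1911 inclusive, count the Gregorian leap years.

7

Years divisible by 4 in [1880, 1911]: 1880, 1884, 1888, 1892, 1896, 1900, 1904, 1908.
Of these, 1900 is divisible by 100 but not 400, so not leap.
Leap years: 8 − 1 = 7.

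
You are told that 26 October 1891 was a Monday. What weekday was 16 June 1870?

Thursday

Count forward from the earlier date (June 16, 1870) to the later (October 26, 1891):
Day-of-year of June 16, 1870: 167.
Day-of-year of October 26, 1891: 299.
1870 has 365 days, so 365 − 167 = 198 days remain in 1870.
Full years 1871–1890: 15 common + 5 leap = 15×365 + 5×366 = 7305 days.
Total: 198 + 7305 + 299 = 7802 days.
7802 mod 7 = 4, so 4 days before Monday is Thursday.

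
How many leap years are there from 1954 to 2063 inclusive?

27

Years divisible by 4: 1956, 1960, …, 2060 — 27 in all.
2000 is divisible by 400, so still leap.
No century exceptions apply. Count: 27.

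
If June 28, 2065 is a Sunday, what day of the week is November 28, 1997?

Count forward from the earlier date (November 28, 1997) to the later (June 28, 2065):
From November 28, 1997 to November 28, 2064: 67 years, of which 17 contain a Feb 29 — 50×365 + 17×366 = 24472 days.
(2000 is a leap year (divisible by 400).)
November 2064: 30 − 28 = 2 days remain.
Then December (31), January (31), February 2065 (28), March (31), April (30), May (31): 31 + 31 + 28 + 31 + 30 + 31 = 182 days.
June 1–28, 2065: 28 days.
Residual: 212 days.
Total: 24684 days.
24684 mod 7 = 2, so 2 days before Sunday is Friday.

Friday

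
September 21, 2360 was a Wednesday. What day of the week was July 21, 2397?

Monday

From September 21, 2360 to September 21, 2396: 36 years, of which 9 contain a Feb 29 — 27×365 + 9×366 = 13149 days.
September 2396: 30 − 21 = 9 days remain.
Then 9 full months totalling 273 days.
July 1–21, 2397: 21 days.
Residual: 303 days.
Total: 13452 days.
13452 mod 7 = 5, so 5 days after Wednesday is Monday.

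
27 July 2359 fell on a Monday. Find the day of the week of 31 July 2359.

Within July 2359: 31 − 27 = 4 days.
4 mod 7 = 4, so 4 days after Monday is Friday.

Friday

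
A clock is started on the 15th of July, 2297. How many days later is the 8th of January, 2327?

10768

Day-of-year of July 15, 2297: 196.
Day-of-year of January 8, 2327: 8.
2297 has 365 days, so 365 − 196 = 169 days remain in 2297.
Full years 2298–2326: 23 common + 6 leap = 23×365 + 6×366 = 10591 days.
Total: 169 + 10591 + 8 = 10768 days.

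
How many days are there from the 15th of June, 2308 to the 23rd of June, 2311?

June 15, 2308 → June 15, 2309: 365 days.
June 15, 2309 → June 15, 2310: 365 days.
June 15, 2310 → June 15, 2311: 365 days.
Within June 2311: 23 − 15 = 8 days.
Total: 1103 days.

1103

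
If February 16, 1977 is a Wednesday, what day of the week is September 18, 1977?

Sunday

February 1977: 28 − 16 = 12 days remain (1977 is not a leap year, so February has 28 days).
Then March (31), April (30), May (31), June (30), July (31), August (31): 31 + 30 + 31 + 30 + 31 + 31 = 184 days.
September 1–18, 1977: 18 days.
Total: 12 + 184 + 18 = 214 days.
214 mod 7 = 4, so 4 days after Wednesday is Sunday.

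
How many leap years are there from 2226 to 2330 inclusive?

25

Years divisible by 4: 2228, 2232, …, 2328 — 26 in all.
Of these, 2300 is divisible by 100 but not 400, so not leap.
Leap years: 26 − 1 = 25.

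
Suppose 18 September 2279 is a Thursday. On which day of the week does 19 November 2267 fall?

Count forward from the earlier date (November 19, 2267) to the later (September 18, 2279):
From November 19, 2267 to November 19, 2278: 11 years, of which 3 contain a Feb 29 — 8×365 + 3×366 = 4018 days.
November 2278: 30 − 19 = 11 days remain.
Then 9 full months totalling 274 days.
September 1–18, 2279: 18 days.
Residual: 303 days.
Total: 4321 days.
4321 mod 7 = 2, so 2 days before Thursday is Tuesday.

Tuesday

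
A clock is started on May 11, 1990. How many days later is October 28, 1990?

May 1990: 31 − 11 = 20 days remain.
Then June (30), July (31), August (31), September (30): 30 + 31 + 31 + 30 = 122 days.
October 1–28, 1990: 28 days.
Total: 20 + 122 + 28 = 170 days.

170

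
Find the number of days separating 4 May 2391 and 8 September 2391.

May 2391: 31 − 4 = 27 days remain.
Then June (30), July (31), August (31): 30 + 31 + 31 = 92 days.
September 1–8, 2391: 8 days.
Total: 27 + 92 + 8 = 127 days.

127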